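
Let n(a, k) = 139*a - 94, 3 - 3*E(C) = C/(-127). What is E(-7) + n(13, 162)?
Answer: 653027/381 ≈ 1714.0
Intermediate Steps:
E(C) = 1 + C/381 (E(C) = 1 - C/(3*(-127)) = 1 - C*(-1)/(3*127) = 1 - (-1)*C/381 = 1 + C/381)
n(a, k) = -94 + 139*a
E(-7) + n(13, 162) = (1 + (1/381)*(-7)) + (-94 + 139*13) = (1 - 7/381) + (-94 + 1807) = 374/381 + 1713 = 653027/381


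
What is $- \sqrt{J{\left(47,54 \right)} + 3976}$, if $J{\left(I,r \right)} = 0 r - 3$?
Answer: $- \sqrt{3973} \approx -63.032$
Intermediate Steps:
$J{\left(I,r \right)} = -3$ ($J{\left(I,r \right)} = 0 - 3 = -3$)
$- \sqrt{J{\left(47,54 \right)} + 3976} = - \sqrt{-3 + 3976} = - \sqrt{3973}$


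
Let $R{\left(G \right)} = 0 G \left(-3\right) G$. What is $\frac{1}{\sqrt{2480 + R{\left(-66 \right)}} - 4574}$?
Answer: $- \frac{2287}{10459498} - \frac{\sqrt{155}}{5229749} \approx -0.00022103$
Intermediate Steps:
$R{\left(G \right)} = 0$ ($R{\left(G \right)} = 0 \left(-3\right) G = 0 G = 0$)
$\frac{1}{\sqrt{2480 + R{\left(-66 \right)}} - 4574} = \frac{1}{\sqrt{2480 + 0} - 4574} = \frac{1}{\sqrt{2480} - 4574} = \frac{1}{4 \sqrt{155} - 4574} = \frac{1}{-4574 + 4 \sqrt{155}}$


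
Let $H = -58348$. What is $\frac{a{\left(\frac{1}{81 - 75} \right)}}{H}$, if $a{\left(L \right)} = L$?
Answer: $- \frac{1}{350088} \approx -2.8564 \cdot 10^{-6}$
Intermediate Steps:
$\frac{a{\left(\frac{1}{81 - 75} \right)}}{H} = \frac{1}{\left(81 - 75\right) \left(-58348\right)} = \frac{1}{6} \left(- \frac{1}{58348}\right) = - \frac{1}{350088}$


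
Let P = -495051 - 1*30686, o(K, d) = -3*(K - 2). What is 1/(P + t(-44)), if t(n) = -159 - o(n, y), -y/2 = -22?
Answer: -1/526034 ≈ -1.9010e-6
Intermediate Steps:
y = 44 (y = -2*(-22) = 44)
o(K, d) = 6 - 3*K (o(K, d) = -3*(-2 + K) = 6 - 3*K)
t(n) = -165 + 3*n (t(n) = -159 - (6 - 3*n) = -159 + (-6 + 3*n) = -165 + 3*n)
P = -525737 (P = -495051 - 30686 = -525737)
1/(P + t(-44)) = 1/(-525737 + (-165 + 3*(-44))) = 1/(-525737 + (-165 - 132)) = 1/(-525737 - 297) = 1/(-526034) = -1/526034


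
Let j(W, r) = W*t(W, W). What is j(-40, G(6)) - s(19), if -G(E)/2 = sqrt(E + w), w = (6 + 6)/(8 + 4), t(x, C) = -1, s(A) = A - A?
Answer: 40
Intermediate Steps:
s(A) = 0
w = 1 (w = 12/12 = 12*(1/12) = 1)
G(E) = -2*sqrt(1 + E) (G(E) = -2*sqrt(E + 1) = -2*sqrt(1 + E))
j(W, r) = -W (j(W, r) = W*(-1) = -W)
j(-40, G(6)) - s(19) = -1*(-40) - 1*0 = 40 + 0 = 40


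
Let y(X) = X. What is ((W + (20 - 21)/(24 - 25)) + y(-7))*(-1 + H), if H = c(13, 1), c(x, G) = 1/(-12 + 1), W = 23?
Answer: -204/11 ≈ -18.545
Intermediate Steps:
c(x, G) = -1/11 (c(x, G) = 1/(-11) = -1/11)
H = -1/11 ≈ -0.090909
((W + (20 - 21)/(24 - 25)) + y(-7))*(-1 + H) = ((23 + (20 - 21)/(24 - 25)) - 7)*(-1 - 1/11) = ((23 - 1/(-1)) - 7)*(-12/11) = ((23 - 1*(-1)) - 7)*(-12/11) = ((23 + 1) - 7)*(-12/11) = (24 - 7)*(-12/11) = 17*(-12/11) = -204/11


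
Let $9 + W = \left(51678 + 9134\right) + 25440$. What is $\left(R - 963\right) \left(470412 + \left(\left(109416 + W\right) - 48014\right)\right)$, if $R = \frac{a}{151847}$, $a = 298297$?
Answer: $- \frac{90193282982748}{151847} \approx -5.9397 \cdot 10^{8}$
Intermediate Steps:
$W = 86243$ ($W = -9 + \left(\left(51678 + 9134\right) + 25440\right) = -9 + \left(60812 + 25440\right) = -9 + 86252 = 86243$)
$R = \frac{298297}{151847} \approx 1.9645$
$\left(R - 963\right) \left(470412 + \left(\left(109416 + W\right) - 48014\right)\right) = \left(\frac{298297}{151847} - 963\right) \left(470412 + \left(\left(109416 + 86243\right) - 48014\right)\right) = \left(\frac{298297}{151847} - 963\right) \left(470412 + \left(195659 - 48014\right)\right) = - \frac{145930364 \left(470412 + 147645\right)}{151847} = \left(- \frac{145930364}{151847}\right) 618057 = - \frac{90193282982748}{151847}$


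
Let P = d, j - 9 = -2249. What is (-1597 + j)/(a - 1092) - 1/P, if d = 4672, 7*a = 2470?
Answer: 62740037/12086464 ≈ 5.1909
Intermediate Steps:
j = -2240 (j = 9 - 2249 = -2240)
a = 2470/7 (a = (1/7)*2470 = 2470/7 ≈ 352.86)
P = 4672
(-1597 + j)/(a - 1092) - 1/P = (-1597 - 2240)/(2470/7 - 1092) - 1/4672 = -3837/(-5174/7) - 1*1/4672 = -3837*(-7/5174) - 1/4672 = 26859/5174 - 1/4672 = 62740037/12086464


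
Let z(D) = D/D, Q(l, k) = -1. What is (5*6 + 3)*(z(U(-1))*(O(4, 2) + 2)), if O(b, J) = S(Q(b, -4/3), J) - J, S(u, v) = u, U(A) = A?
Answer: -33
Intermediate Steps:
O(b, J) = -1 - J
z(D) = 1
(5*6 + 3)*(z(U(-1))*(O(4, 2) + 2)) = (5*6 + 3)*(1*((-1 - 1*2) + 2)) = (30 + 3)*(1*((-1 - 2) + 2)) = 33*(1*(-3 + 2)) = 33*(1*(-1)) = 33*(-1) = -33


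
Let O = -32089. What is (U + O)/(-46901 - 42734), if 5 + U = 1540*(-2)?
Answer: 35174/89635 ≈ 0.39241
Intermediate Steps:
U = -3085 (U = -5 + 1540*(-2) = -5 - 3080 = -3085)
(U + O)/(-46901 - 42734) = (-3085 - 32089)/(-46901 - 42734) = -35174/(-89635) = -35174*(-1/89635) = 35174/89635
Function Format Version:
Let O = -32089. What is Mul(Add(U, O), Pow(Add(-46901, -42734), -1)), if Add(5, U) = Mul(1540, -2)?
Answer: Rational(35174, 89635) ≈ 0.39241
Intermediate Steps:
U = -3085 (U = Add(-5, Mul(1540, -2)) = Add(-5, -3080) = -3085)
Mul(Add(U, O), Pow(Add(-46901, -42734), -1)) = Mul(Add(-3085, -32089), Pow(Add(-46901, -42734), -1)) = Mul(-35174, Pow(-89635, -1)) = Mul(-35174, Rational(-1, 89635)) = Rational(35174, 89635)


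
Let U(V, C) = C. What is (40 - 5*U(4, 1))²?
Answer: 1225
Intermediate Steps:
(40 - 5*U(4, 1))² = (40 - 5*1)² = (40 - 5)² = 35² = 1225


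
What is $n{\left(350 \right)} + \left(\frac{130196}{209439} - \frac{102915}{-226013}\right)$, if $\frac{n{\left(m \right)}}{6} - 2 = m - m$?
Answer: $\frac{619011643717}{47335936707} \approx 13.077$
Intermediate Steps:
$n{\left(m \right)} = 12$ ($n{\left(m \right)} = 12 + 6 \left(m - m\right) = 12 + 6 \cdot 0 = 12 + 0 = 12$)
$n{\left(350 \right)} + \left(\frac{130196}{209439} - \frac{102915}{-226013}\right) = 12 + \left(\frac{130196}{209439} - \frac{102915}{-226013}\right) = 12 + \left(130196 \cdot \frac{1}{209439} - - \frac{102915}{226013}\right) = 12 + \left(\frac{130196}{209439} + \frac{102915}{226013}\right) = 12 + \frac{50980403233}{47335936707} = \frac{619011643717}{47335936707}$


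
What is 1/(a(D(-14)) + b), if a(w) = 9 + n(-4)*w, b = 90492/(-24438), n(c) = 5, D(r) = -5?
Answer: -4073/80250 ≈ -0.050754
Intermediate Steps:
b = -15082/4073 (b = 90492*(-1/24438) = -15082/4073 ≈ -3.7029)
a(w) = 9 + 5*w
1/(a(D(-14)) + b) = 1/((9 + 5*(-5)) - 15082/4073) = 1/((9 - 25) - 15082/4073) = 1/(-16 - 15082/4073) = 1/(-80250/4073) = -4073/80250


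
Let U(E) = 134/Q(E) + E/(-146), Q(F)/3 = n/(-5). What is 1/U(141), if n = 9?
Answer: -3942/101627 ≈ -0.038789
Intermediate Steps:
Q(F) = -27/5 (Q(F) = 3*(9/(-5)) = 3*(9*(-1/5)) = 3*(-9/5) = -27/5)
U(E) = -670/27 - E/146 (U(E) = 134/(-27/5) + E/(-146) = 134*(-5/27) + E*(-1/146) = -670/27 - E/146)
1/U(141) = 1/(-670/27 - 1/146*141) = 1/(-670/27 - 141/146) = 1/(-101627/3942) = -3942/101627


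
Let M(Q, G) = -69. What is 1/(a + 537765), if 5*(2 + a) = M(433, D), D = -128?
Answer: 5/2688746 ≈ 1.8596e-6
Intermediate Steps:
a = -79/5 (a = -2 + (⅕)*(-69) = -2 - 69/5 = -79/5 ≈ -15.800)
1/(a + 537765) = 1/(-79/5 + 537765) = 1/(2688746/5) = 5/2688746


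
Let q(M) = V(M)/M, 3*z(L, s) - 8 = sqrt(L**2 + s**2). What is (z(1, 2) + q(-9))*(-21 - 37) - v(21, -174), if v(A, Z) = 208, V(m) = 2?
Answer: -3148/9 - 58*sqrt(5)/3 ≈ -393.01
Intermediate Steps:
z(L, s) = 8/3 + sqrt(L**2 + s**2)/3
q(M) = 2/M
(z(1, 2) + q(-9))*(-21 - 37) - v(21, -174) = ((8/3 + sqrt(1**2 + 2**2)/3) + 2/(-9))*(-21 - 37) - 1*208 = ((8/3 + sqrt(1 + 4)/3) + 2*(-1/9))*(-58) - 208 = ((8/3 + sqrt(5)/3) - 2/9)*(-58) - 208 = (22/9 + sqrt(5)/3)*(-58) - 208 = (-1276/9 - 58*sqrt(5)/3) - 208 = -3148/9 - 58*sqrt(5)/3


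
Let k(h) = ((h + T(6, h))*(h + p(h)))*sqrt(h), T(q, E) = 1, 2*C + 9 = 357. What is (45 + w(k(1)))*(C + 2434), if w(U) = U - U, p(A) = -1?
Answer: 117360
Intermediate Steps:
C = 174 (C = -9/2 + (1/2)*357 = -9/2 + 357/2 = 174)
k(h) = sqrt(h)*(1 + h)*(-1 + h) (k(h) = ((h + 1)*(h - 1))*sqrt(h) = ((1 + h)*(-1 + h))*sqrt(h) = sqrt(h)*(1 + h)*(-1 + h))
w(U) = 0
(45 + w(k(1)))*(C + 2434) = (45 + 0)*(174 + 2434) = 45*2608 = 117360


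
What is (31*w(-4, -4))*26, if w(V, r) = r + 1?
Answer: -2418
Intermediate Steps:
w(V, r) = 1 + r
(31*w(-4, -4))*26 = (31*(1 - 4))*26 = (31*(-3))*26 = -93*26 = -2418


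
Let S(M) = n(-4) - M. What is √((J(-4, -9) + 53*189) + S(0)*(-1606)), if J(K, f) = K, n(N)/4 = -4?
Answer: √35709 ≈ 188.97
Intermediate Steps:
n(N) = -16 (n(N) = 4*(-4) = -16)
S(M) = -16 - M
√((J(-4, -9) + 53*189) + S(0)*(-1606)) = √((-4 + 53*189) + (-16 - 1*0)*(-1606)) = √((-4 + 10017) + (-16 + 0)*(-1606)) = √(10013 - 16*(-1606)) = √(10013 + 25696) = √35709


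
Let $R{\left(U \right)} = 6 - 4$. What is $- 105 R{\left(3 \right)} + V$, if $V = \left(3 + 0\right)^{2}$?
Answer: $-201$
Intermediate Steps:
$V = 9$ ($V = 3^{2} = 9$)
$R{\left(U \right)} = 2$ ($R{\left(U \right)} = 6 - 4 = 2$)
$- 105 R{\left(3 \right)} + V = \left(-105\right) 2 + 9 = -210 + 9 = -201$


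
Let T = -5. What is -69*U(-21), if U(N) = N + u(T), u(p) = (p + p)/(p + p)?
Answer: 1380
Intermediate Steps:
u(p) = 1 (u(p) = (2*p)/((2*p)) = (2*p)*(1/(2*p)) = 1)
U(N) = 1 + N (U(N) = N + 1 = 1 + N)
-69*U(-21) = -69*(1 - 21) = -69*(-20) = 1380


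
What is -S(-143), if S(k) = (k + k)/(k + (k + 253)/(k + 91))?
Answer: -676/343 ≈ -1.9708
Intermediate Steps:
S(k) = 2*k/(k + (253 + k)/(91 + k)) (S(k) = (2*k)/(k + (253 + k)/(91 + k)) = 2*k/(k + (253 + k)/(91 + k)))
-S(-143) = -2*(-143)*(91 - 143)/(253 + (-143)² + 92*(-143)) = -2*(-143)*(-52)/(253 + 20449 - 13156) = -2*(-143)*(-52)/7546 = -1*676/343 = -676/343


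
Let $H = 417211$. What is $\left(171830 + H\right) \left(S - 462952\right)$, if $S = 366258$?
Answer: $-56956730454$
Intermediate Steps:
$\left(171830 + H\right) \left(S - 462952\right) = \left(171830 + 417211\right) \left(366258 - 462952\right) = 589041 \left(-96694\right) = -56956730454$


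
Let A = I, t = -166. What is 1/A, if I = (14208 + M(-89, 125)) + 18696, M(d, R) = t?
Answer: 1/32738 ≈ 3.0546e-5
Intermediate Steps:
M(d, R) = -166
I = 32738 (I = (14208 - 166) + 18696 = 14042 + 18696 = 32738)
A = 32738
1/A = 1/32738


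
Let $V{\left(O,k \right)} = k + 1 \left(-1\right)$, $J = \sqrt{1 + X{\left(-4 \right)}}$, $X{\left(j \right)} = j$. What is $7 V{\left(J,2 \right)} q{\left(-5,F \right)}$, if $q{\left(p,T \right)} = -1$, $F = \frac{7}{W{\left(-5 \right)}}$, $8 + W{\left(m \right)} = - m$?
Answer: $-7$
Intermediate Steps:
$W{\left(m \right)} = -8 - m$
$J = i \sqrt{3}$ ($J = \sqrt{1 - 4} = \sqrt{-3} = i \sqrt{3} \approx 1.732 i$)
$F = - \frac{7}{3}$ ($F = \frac{7}{-8 - -5} = \frac{7}{-8 + 5} = \frac{7}{-3} = 7 \left(- \frac{1}{3}\right) = - \frac{7}{3} \approx -2.3333$)
$V{\left(O,k \right)} = -1 + k$ ($V{\left(O,k \right)} = k - 1 = -1 + k$)
$7 V{\left(J,2 \right)} q{\left(-5,F \right)} = 7 \left(-1 + 2\right) \left(-1\right) = 7 \cdot 1 \left(-1\right) = 7 \left(-1\right) = -7$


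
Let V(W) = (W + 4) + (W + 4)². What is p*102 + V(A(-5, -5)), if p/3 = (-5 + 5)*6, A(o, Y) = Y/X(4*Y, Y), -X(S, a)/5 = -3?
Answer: 154/9 ≈ 17.111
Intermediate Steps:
X(S, a) = 15 (X(S, a) = -5*(-3) = 15)
A(o, Y) = Y/15
V(W) = 4 + W + (4 + W)² (V(W) = (4 + W) + (4 + W)² = 4 + W + (4 + W)²)
p = 0 (p = 3*((-5 + 5)*6) = 3*(0*6) = 3*0 = 0)
p*102 + V(A(-5, -5)) = 0*102 + (4 + (1/15)*(-5) + (4 + (1/15)*(-5))²) = 0 + (4 - ⅓ + (4 - ⅓)²) = 0 + (4 - ⅓ + (11/3)²) = 0 + (4 - ⅓ + 121/9) = 0 + 154/9 = 154/9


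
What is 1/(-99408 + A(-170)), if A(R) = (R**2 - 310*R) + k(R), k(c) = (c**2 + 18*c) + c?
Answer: 1/7862 ≈ 0.00012719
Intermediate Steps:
k(c) = c**2 + 19*c
A(R) = R**2 - 310*R + R*(19 + R) (A(R) = (R**2 - 310*R) + R*(19 + R) = R**2 - 310*R + R*(19 + R))
1/(-99408 + A(-170)) = 1/(-99408 - 170*(-291 + 2*(-170))) = 1/(-99408 - 170*(-291 - 340)) = 1/(-99408 - 170*(-631)) = 1/(-99408 + 107270) = 1/7862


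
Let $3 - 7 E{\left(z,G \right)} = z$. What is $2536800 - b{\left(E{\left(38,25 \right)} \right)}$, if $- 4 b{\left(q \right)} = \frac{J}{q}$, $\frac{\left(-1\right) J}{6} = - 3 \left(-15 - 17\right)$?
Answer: $\frac{12684144}{5} \approx 2.5368 \cdot 10^{6}$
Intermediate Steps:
$E{\left(z,G \right)} = \frac{3}{7} - \frac{z}{7}$
$J = -576$ ($J = - 6 \left(- 3 \left(-15 - 17\right)\right) = - 6 \left(\left(-3\right) \left(-32\right)\right) = \left(-6\right) 96 = -576$)
$b{\left(q \right)} = \frac{144}{q}$ ($b{\left(q \right)} = - \frac{\left(-576\right) \frac{1}{q}}{4} = \frac{144}{q}$)
$2536800 - b{\left(E{\left(38,25 \right)} \right)} = 2536800 - \frac{144}{\frac{3}{7} - \frac{38}{7}} = 2536800 - \frac{144}{-5} = 2536800 - 144 \left(- \frac{1}{5}\right) = 2536800 - - \frac{144}{5} = 2536800 + \frac{144}{5} = \frac{12684144}{5}$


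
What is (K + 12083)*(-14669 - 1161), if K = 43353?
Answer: -877551880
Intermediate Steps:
(K + 12083)*(-14669 - 1161) = (43353 + 12083)*(-14669 - 1161) = 55436*(-15830) = -877551880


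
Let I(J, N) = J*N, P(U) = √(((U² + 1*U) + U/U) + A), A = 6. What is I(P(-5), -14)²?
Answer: 5292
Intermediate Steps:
P(U) = √(7 + U + U²) (P(U) = √(((U² + 1*U) + U/U) + 6) = √(((U² + U) + 1) + 6) = √(((U + U²) + 1) + 6) = √((1 + U + U²) + 6) = √(7 + U + U²))
I(P(-5), -14)² = (√(7 - 5 + (-5)²)*(-14))² = (√(7 - 5 + 25)*(-14))² = (√27*(-14))² = ((3*√3)*(-14))² = (-42*√3)² = 5292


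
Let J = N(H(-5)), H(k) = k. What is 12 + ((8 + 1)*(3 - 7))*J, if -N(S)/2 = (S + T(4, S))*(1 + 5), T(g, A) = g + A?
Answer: -2580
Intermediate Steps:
T(g, A) = A + g
N(S) = -48 - 24*S (N(S) = -2*(S + (S + 4))*(1 + 5) = -2*(S + (4 + S))*6 = -2*(4 + 2*S)*6 = -2*(24 + 12*S) = -48 - 24*S)
J = 72 (J = -48 - 24*(-5) = -48 + 120 = 72)
12 + ((8 + 1)*(3 - 7))*J = 12 + ((8 + 1)*(3 - 7))*72 = 12 + (9*(-4))*72 = 12 - 36*72 = 12 - 2592 = -2580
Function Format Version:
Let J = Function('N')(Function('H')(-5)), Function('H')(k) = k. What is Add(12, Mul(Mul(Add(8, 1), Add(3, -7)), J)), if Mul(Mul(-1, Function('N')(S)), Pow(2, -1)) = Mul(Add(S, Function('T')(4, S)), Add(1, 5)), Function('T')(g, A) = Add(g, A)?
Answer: -2580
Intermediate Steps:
Function('T')(g, A) = Add(A, g)
Function('N')(S) = Add(-48, Mul(-24, S)) (Function('N')(S) = Mul(-2, Mul(Add(S, Add(S, 4)), Add(1, 5))) = Mul(-2, Mul(Add(S, Add(4, S)), 6)) = Mul(-2, Mul(Add(4, Mul(2, S)), 6)) = Mul(-2, Add(24, Mul(12, S))) = Add(-48, Mul(-24, S)))
J = 72 (J = Add(-48, Mul(-24, -5)) = Add(-48, 120) = 72)
Add(12, Mul(Mul(Add(8, 1), Add(3, -7)), J)) = Add(12, Mul(Mul(Add(8, 1), Add(3, -7)), 72)) = Add(12, Mul(Mul(9, -4), 72)) = Add(12, Mul(-36, 72)) = Add(12, -2592) = -2580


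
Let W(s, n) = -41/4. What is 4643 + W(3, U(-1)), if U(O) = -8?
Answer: 18531/4 ≈ 4632.8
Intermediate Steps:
W(s, n) = -41/4 (W(s, n) = -41*¼ = -41/4)
4643 + W(3, U(-1)) = 4643 - 41/4 = 18531/4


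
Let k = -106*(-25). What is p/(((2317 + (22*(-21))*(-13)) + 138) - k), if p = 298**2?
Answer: 596/39 ≈ 15.282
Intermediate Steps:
p = 88804
k = 2650
p/(((2317 + (22*(-21))*(-13)) + 138) - k) = 88804/(((2317 + (22*(-21))*(-13)) + 138) - 1*2650) = 88804/(((2317 - 462*(-13)) + 138) - 2650) = 88804/(((2317 + 6006) + 138) - 2650) = 88804/((8323 + 138) - 2650) = 88804/(8461 - 2650) = 88804/5811 = 88804*(1/5811) = 596/39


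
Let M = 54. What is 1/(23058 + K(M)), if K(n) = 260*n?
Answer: 1/37098 ≈ 2.6956e-5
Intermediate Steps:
1/(23058 + K(M)) = 1/(23058 + 260*54) = 1/(23058 + 14040) = 1/37098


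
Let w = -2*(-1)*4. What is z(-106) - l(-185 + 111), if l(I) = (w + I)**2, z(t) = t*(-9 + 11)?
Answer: -4568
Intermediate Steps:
w = 8 (w = 2*4 = 8)
z(t) = 2*t (z(t) = t*2 = 2*t)
l(I) = (8 + I)**2
z(-106) - l(-185 + 111) = 2*(-106) - (8 + (-185 + 111))**2 = -212 - (8 - 74)**2 = -212 - 1*(-66)**2 = -212 - 1*4356 = -212 - 4356 = -4568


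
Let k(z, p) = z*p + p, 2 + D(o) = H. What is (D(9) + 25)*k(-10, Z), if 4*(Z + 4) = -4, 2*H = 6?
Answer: 1170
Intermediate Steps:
H = 3 (H = (1/2)*6 = 3)
D(o) = 1 (D(o) = -2 + 3 = 1)
Z = -5 (Z = -4 + (1/4)*(-4) = -4 - 1 = -5)
k(z, p) = p + p*z (k(z, p) = p*z + p = p + p*z)
(D(9) + 25)*k(-10, Z) = (1 + 25)*(-5*(1 - 10)) = 26*(-5*(-9)) = 26*45 = 1170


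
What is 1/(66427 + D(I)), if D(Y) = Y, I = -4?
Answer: 1/66423 ≈ 1.5055e-5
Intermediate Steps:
1/(66427 + D(I)) = 1/(66427 - 4) = 1/66423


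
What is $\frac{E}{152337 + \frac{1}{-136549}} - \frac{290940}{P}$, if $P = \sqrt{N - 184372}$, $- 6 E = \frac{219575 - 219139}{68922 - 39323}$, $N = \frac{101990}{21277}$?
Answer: $- \frac{14883841}{923553844335282} + \frac{145470 i \sqrt{83465012485958}}{1961390527} \approx -1.6116 \cdot 10^{-8} + 677.58 i$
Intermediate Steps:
$N = \frac{101990}{21277}$ ($N = 101990 \cdot \frac{1}{21277} = \frac{101990}{21277} \approx 4.7934$)
$E = - \frac{218}{88797}$ ($E = - \frac{\left(219575 - 219139\right) \frac{1}{68922 - 39323}}{6} = - \frac{436 \cdot \frac{1}{29599}}{6} = \left(- \frac{1}{6}\right) \frac{436}{29599} = - \frac{218}{88797} \approx -0.002455$)
$P = \frac{i \sqrt{83465012485958}}{21277}$ ($P = \sqrt{\frac{101990}{21277} - 184372} = \sqrt{- \frac{3922781054}{21277}} = \frac{i \sqrt{83465012485958}}{21277} \approx 429.38 i$)
$\frac{E}{152337 + \frac{1}{-136549}} - \frac{290940}{P} = - \frac{218}{88797 \left(152337 + \frac{1}{-136549}\right)} - \frac{290940}{\frac{1}{21277} i \sqrt{83465012485958}} = - \frac{218}{88797 \left(152337 - \frac{1}{136549}\right)} - 290940 \left(- \frac{i \sqrt{83465012485958}}{3922781054}\right) = - \frac{218}{88797 \cdot \frac{20801465012}{136549}} + \frac{145470 i \sqrt{83465012485958}}{1961390527} = \left(- \frac{218}{88797}\right) \frac{136549}{20801465012} + \frac{145470 i \sqrt{83465012485958}}{1961390527} = - \frac{14883841}{923553844335282} + \frac{145470 i \sqrt{83465012485958}}{1961390527}$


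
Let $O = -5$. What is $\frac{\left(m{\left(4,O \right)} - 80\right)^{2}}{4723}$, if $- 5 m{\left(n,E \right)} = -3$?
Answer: $\frac{157609}{118075} \approx 1.3348$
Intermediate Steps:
$m{\left(n,E \right)} = \frac{3}{5}$ ($m{\left(n,E \right)} = \left(- \frac{1}{5}\right) \left(-3\right) = \frac{3}{5}$)
$\frac{\left(m{\left(4,O \right)} - 80\right)^{2}}{4723} = \frac{\left(\frac{3}{5} - 80\right)^{2}}{4723} = \left(- \frac{397}{5}\right)^{2} \cdot \frac{1}{4723} = \frac{157609}{25} \cdot \frac{1}{4723} = \frac{157609}{118075}$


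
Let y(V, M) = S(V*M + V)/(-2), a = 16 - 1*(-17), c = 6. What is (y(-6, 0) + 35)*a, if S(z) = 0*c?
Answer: 1155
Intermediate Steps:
S(z) = 0 (S(z) = 0*6 = 0)
a = 33 (a = 16 + 17 = 33)
y(V, M) = 0 (y(V, M) = 0/(-2) = 0*(-½) = 0)
(y(-6, 0) + 35)*a = (0 + 35)*33 = 35*33 = 1155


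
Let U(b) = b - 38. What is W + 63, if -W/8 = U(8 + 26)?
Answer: 95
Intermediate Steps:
U(b) = -38 + b
W = 32 (W = -8*(-38 + (8 + 26)) = -8*(-38 + 34) = -8*(-4) = 32)
W + 63 = 32 + 63 = 95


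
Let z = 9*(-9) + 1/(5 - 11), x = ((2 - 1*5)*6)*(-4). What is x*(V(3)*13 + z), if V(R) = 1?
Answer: -4908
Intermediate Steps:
x = 72 (x = ((2 - 5)*6)*(-4) = -3*6*(-4) = -18*(-4) = 72)
z = -487/6 (z = -81 + 1/(-6) = -81 - ⅙ = -487/6 ≈ -81.167)
x*(V(3)*13 + z) = 72*(1*13 - 487/6) = 72*(13 - 487/6) = 72*(-409/6) = -4908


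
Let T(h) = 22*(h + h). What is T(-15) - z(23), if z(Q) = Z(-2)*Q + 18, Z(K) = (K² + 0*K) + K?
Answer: -724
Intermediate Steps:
Z(K) = K + K² (Z(K) = (K² + 0) + K = K² + K = K + K²)
T(h) = 44*h (T(h) = 22*(2*h) = 44*h)
z(Q) = 18 + 2*Q (z(Q) = (-2*(1 - 2))*Q + 18 = (-2*(-1))*Q + 18 = 2*Q + 18 = 18 + 2*Q)
T(-15) - z(23) = 44*(-15) - (18 + 2*23) = -660 - (18 + 46) = -660 - 1*64 = -660 - 64 = -724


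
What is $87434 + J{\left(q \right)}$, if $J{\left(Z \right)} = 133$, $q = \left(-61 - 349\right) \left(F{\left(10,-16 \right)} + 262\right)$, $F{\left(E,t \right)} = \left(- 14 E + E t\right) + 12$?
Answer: $87567$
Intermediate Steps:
$F{\left(E,t \right)} = 12 - 14 E + E t$
$q = 10660$ ($q = \left(-61 - 349\right) \left(\left(12 - 140 + 10 \left(-16\right)\right) + 262\right) = - 410 \left(\left(12 - 140 - 160\right) + 262\right) = - 410 \left(-288 + 262\right) = \left(-410\right) \left(-26\right) = 10660$)
$87434 + J{\left(q \right)} = 87434 + 133 = 87567$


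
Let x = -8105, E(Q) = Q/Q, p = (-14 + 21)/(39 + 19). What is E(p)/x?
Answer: -1/8105 ≈ -0.00012338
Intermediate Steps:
p = 7/58 ≈ 0.12069
E(Q) = 1
E(p)/x = 1/(-8105) = 1*(-1/8105) = -1/8105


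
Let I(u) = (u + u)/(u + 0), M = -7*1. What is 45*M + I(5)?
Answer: -313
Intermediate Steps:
M = -7
I(u) = 2 (I(u) = (2*u)/u = 2)
45*M + I(5) = 45*(-7) + 2 = -315 + 2 = -313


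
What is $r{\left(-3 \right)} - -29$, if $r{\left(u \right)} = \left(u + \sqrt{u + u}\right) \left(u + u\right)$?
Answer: $47 - 6 i \sqrt{6} \approx 47.0 - 14.697 i$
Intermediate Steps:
$r{\left(u \right)} = 2 u \left(u + \sqrt{2} \sqrt{u}\right)$ ($r{\left(u \right)} = \left(u + \sqrt{2 u}\right) 2 u = \left(u + \sqrt{2} \sqrt{u}\right) 2 u = 2 u \left(u + \sqrt{2} \sqrt{u}\right)$)
$r{\left(-3 \right)} - -29 = \left(2 \left(-3\right)^{2} + 2 \sqrt{2} \left(-3\right)^{\frac{3}{2}}\right) - -29 = \left(2 \cdot 9 + 2 \sqrt{2} \left(- 3 i \sqrt{3}\right)\right) + 29 = \left(18 - 6 i \sqrt{6}\right) + 29 = 47 - 6 i \sqrt{6}$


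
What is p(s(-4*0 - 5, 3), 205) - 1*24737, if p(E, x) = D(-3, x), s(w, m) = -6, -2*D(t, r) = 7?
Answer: -49481/2 ≈ -24741.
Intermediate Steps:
D(t, r) = -7/2 (D(t, r) = -½*7 = -7/2)
p(E, x) = -7/2
p(s(-4*0 - 5, 3), 205) - 1*24737 = -7/2 - 1*24737 = -7/2 - 24737 = -49481/2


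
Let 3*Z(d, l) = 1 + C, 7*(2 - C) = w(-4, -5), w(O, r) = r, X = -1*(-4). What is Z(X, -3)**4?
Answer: 456976/194481 ≈ 2.3497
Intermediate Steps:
X = 4
C = 19/7 (C = 2 - 1/7*(-5) = 2 + 5/7 = 19/7 ≈ 2.7143)
Z(d, l) = 26/21 (Z(d, l) = (1 + 19/7)/3 = (1/3)*(26/7) = 26/21)
Z(X, -3)**4 = (26/21)**4 = 456976/194481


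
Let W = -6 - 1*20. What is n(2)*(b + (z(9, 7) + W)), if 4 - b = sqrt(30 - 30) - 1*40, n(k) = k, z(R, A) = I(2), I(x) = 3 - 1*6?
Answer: 30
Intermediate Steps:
I(x) = -3 (I(x) = 3 - 6 = -3)
z(R, A) = -3
W = -26 (W = -6 - 20 = -26)
b = 44 (b = 4 - (sqrt(30 - 30) - 1*40) = 4 - (sqrt(0) - 40) = 4 - (0 - 40) = 4 - 1*(-40) = 4 + 40 = 44)
n(2)*(b + (z(9, 7) + W)) = 2*(44 + (-3 - 26)) = 2*(44 - 29) = 2*15 = 30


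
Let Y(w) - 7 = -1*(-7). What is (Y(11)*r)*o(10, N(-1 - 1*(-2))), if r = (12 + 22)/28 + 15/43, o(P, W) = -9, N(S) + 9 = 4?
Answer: -8469/43 ≈ -196.95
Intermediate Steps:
Y(w) = 14 (Y(w) = 7 - 1*(-7) = 7 + 7 = 14)
N(S) = -5 (N(S) = -9 + 4 = -5)
r = 941/602 (r = 34*(1/28) + 15*(1/43) = 17/14 + 15/43 = 941/602 ≈ 1.5631)
(Y(11)*r)*o(10, N(-1 - 1*(-2))) = (14*(941/602))*(-9) = (941/43)*(-9) = -8469/43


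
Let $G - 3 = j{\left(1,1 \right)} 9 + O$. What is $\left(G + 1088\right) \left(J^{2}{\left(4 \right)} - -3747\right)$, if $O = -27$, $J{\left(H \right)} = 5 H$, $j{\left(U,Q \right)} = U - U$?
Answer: $4412408$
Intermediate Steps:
$j{\left(U,Q \right)} = 0$
$G = -24$ ($G = 3 + \left(0 \cdot 9 - 27\right) = 3 + \left(0 - 27\right) = 3 - 27 = -24$)
$\left(G + 1088\right) \left(J^{2}{\left(4 \right)} - -3747\right) = \left(-24 + 1088\right) \left(\left(5 \cdot 4\right)^{2} - -3747\right) = 1064 \left(20^{2} + 3747\right) = 1064 \left(400 + 3747\right) = 1064 \cdot 4147 = 4412408$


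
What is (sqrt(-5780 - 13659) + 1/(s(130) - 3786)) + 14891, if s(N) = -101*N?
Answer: 251896155/16916 + I*sqrt(19439) ≈ 14891.0 + 139.42*I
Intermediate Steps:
(sqrt(-5780 - 13659) + 1/(s(130) - 3786)) + 14891 = (sqrt(-5780 - 13659) + 1/(-101*130 - 3786)) + 14891 = (sqrt(-19439) + 1/(-13130 - 3786)) + 14891 = (I*sqrt(19439) + 1/(-16916)) + 14891 = (I*sqrt(19439) - 1/16916) + 14891 = (-1/16916 + I*sqrt(19439)) + 14891 = 251896155/16916 + I*sqrt(19439)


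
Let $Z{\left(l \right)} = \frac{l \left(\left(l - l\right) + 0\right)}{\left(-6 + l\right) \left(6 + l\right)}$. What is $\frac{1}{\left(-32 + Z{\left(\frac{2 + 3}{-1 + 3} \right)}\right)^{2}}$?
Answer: $\frac{1}{1024} \approx 0.00097656$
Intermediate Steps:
$Z{\left(l \right)} = 0$ ($Z{\left(l \right)} = l \left(0 + 0\right) \frac{1}{\left(-6 + l\right) \left(6 + l\right)} = l 0 \frac{1}{\left(-6 + l\right) \left(6 + l\right)} = 0 \frac{1}{\left(-6 + l\right) \left(6 + l\right)} = 0$)
$\frac{1}{\left(-32 + Z{\left(\frac{2 + 3}{-1 + 3} \right)}\right)^{2}} = \frac{1}{\left(-32 + 0\right)^{2}} = \frac{1}{\left(-32\right)^{2}} = \frac{1}{1024}$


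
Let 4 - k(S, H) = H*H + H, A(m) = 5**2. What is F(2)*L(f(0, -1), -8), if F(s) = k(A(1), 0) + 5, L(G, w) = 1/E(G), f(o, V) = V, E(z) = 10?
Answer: 9/10 ≈ 0.90000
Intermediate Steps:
A(m) = 25
k(S, H) = 4 - H - H**2 (k(S, H) = 4 - (H*H + H) = 4 - (H**2 + H) = 4 - (H + H**2) = 4 + (-H - H**2) = 4 - H - H**2)
L(G, w) = 1/10
F(s) = 9 (F(s) = (4 - 1*0 - 1*0**2) + 5 = (4 + 0 - 1*0) + 5 = (4 + 0 + 0) + 5 = 4 + 5 = 9)
F(2)*L(f(0, -1), -8) = 9*(1/10) = 9/10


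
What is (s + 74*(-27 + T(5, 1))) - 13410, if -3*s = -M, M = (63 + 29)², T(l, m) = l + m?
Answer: -36428/3 ≈ -12143.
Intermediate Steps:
M = 8464 (M = 92² = 8464)
s = 8464/3 (s = -(-1)*8464/3 = -⅓*(-8464) = 8464/3 ≈ 2821.3)
(s + 74*(-27 + T(5, 1))) - 13410 = (8464/3 + 74*(-27 + (5 + 1))) - 13410 = (8464/3 + 74*(-27 + 6)) - 13410 = (8464/3 + 74*(-21)) - 13410 = (8464/3 - 1554) - 13410 = 3802/3 - 13410 = -36428/3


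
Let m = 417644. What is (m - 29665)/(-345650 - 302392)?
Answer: -387979/648042 ≈ -0.59869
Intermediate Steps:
(m - 29665)/(-345650 - 302392) = (417644 - 29665)/(-345650 - 302392) = 387979/(-648042) = 387979*(-1/648042) = -387979/648042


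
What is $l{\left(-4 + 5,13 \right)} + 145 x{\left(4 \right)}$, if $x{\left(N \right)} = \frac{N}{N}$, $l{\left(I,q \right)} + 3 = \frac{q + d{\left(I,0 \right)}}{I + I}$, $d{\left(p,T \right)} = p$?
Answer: $149$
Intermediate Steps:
$l{\left(I,q \right)} = -3 + \frac{I + q}{2 I}$ ($l{\left(I,q \right)} = -3 + \frac{q + I}{I + I} = -3 + \frac{I + q}{2 I}$)
$x{\left(N \right)} = 1$
$l{\left(-4 + 5,13 \right)} + 145 x{\left(4 \right)} = \frac{13 - 5 \left(-4 + 5\right)}{2 \left(-4 + 5\right)} + 145 \cdot 1 = \frac{13 - 5}{2 \cdot 1} + 145 = \frac{1}{2} \cdot 1 \left(13 - 5\right) + 145 = \frac{1}{2} \cdot 1 \cdot 8 + 145 = 4 + 145 = 149$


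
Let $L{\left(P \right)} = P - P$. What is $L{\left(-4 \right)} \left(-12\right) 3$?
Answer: $0$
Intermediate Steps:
$L{\left(P \right)} = 0$
$L{\left(-4 \right)} \left(-12\right) 3 = 0 \left(-12\right) 3 = 0 \cdot 3 = 0$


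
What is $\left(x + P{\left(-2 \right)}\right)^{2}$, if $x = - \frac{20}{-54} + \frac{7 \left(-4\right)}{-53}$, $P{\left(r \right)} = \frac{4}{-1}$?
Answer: $\frac{19695844}{2047761} \approx 9.6182$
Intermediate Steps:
$P{\left(r \right)} = -4$ ($P{\left(r \right)} = 4 \left(-1\right) = -4$)
$x = \frac{1286}{1431}$ ($x = \left(-20\right) \left(- \frac{1}{54}\right) - - \frac{28}{53} = \frac{10}{27} + \frac{28}{53} = \frac{1286}{1431} \approx 0.89867$)
$\left(x + P{\left(-2 \right)}\right)^{2} = \left(\frac{1286}{1431} - 4\right)^{2} = \left(- \frac{4438}{1431}\right)^{2} = \frac{19695844}{2047761}$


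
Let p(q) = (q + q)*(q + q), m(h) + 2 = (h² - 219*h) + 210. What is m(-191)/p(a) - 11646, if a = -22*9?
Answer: -83009119/7128 ≈ -11646.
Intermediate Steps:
m(h) = 208 + h² - 219*h (m(h) = -2 + ((h² - 219*h) + 210) = -2 + (210 + h² - 219*h) = 208 + h² - 219*h)
a = -198
p(q) = 4*q² (p(q) = (2*q)*(2*q) = 4*q²)
m(-191)/p(a) - 11646 = (208 + (-191)² - 219*(-191))/((4*(-198)²)) - 11646 = (208 + 36481 + 41829)/((4*39204)) - 11646 = 78518/156816 - 11646 = 78518*(1/156816) - 11646 = 3569/7128 - 11646 = -83009119/7128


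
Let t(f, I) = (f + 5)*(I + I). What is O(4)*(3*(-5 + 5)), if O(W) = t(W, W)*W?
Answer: 0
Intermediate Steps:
t(f, I) = 2*I*(5 + f) (t(f, I) = (5 + f)*(2*I) = 2*I*(5 + f))
O(W) = 2*W²*(5 + W) (O(W) = (2*W*(5 + W))*W = 2*W²*(5 + W))
O(4)*(3*(-5 + 5)) = (2*4²*(5 + 4))*(3*(-5 + 5)) = (2*16*9)*(3*0) = 288*0 = 0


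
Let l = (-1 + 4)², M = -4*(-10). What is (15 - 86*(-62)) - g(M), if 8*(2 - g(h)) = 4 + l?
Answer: 42773/8 ≈ 5346.6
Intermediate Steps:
M = 40
l = 9 (l = 3² = 9)
g(h) = 3/8 (g(h) = 2 - (4 + 9)/8 = 2 - ⅛*13 = 2 - 13/8 = 3/8)
(15 - 86*(-62)) - g(M) = (15 - 86*(-62)) - 1*3/8 = (15 + 5332) - 3/8 = 5347 - 3/8 = 42773/8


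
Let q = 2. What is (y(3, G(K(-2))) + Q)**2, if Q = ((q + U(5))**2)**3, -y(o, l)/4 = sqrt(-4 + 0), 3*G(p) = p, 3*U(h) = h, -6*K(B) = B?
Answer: 3138394364497/531441 - 28344976*I/729 ≈ 5.9054e+6 - 38882.0*I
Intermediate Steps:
K(B) = -B/6
U(h) = h/3
G(p) = p/3
y(o, l) = -8*I (y(o, l) = -4*sqrt(-4 + 0) = -8*I)
Q = 1771561/729 (Q = ((2 + (1/3)*5)**2)**3 = ((2 + 5/3)**2)**3 = ((11/3)**2)**3 = (121/9)**3 = 1771561/729 ≈ 2430.1)
(y(3, G(K(-2))) + Q)**2 = (-8*I + 1771561/729)**2 = (1771561/729 - 8*I)**2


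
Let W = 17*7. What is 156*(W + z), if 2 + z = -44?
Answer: 11388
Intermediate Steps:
z = -46 (z = -2 - 44 = -46)
W = 119
156*(W + z) = 156*(119 - 46) = 156*73 = 11388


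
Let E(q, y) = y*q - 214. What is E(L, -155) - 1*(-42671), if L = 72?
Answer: 31297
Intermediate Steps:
E(q, y) = -214 + q*y (E(q, y) = q*y - 214 = -214 + q*y)
E(L, -155) - 1*(-42671) = (-214 + 72*(-155)) - 1*(-42671) = (-214 - 11160) + 42671 = -11374 + 42671 = 31297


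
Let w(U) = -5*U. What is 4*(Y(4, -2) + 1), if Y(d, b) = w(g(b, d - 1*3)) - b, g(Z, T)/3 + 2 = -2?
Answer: 252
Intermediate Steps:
g(Z, T) = -12 (g(Z, T) = -6 + 3*(-2) = -6 - 6 = -12)
Y(d, b) = 60 - b (Y(d, b) = -5*(-12) - b = 60 - b)
4*(Y(4, -2) + 1) = 4*((60 - 1*(-2)) + 1) = 4*((60 + 2) + 1) = 4*(62 + 1) = 4*63 = 252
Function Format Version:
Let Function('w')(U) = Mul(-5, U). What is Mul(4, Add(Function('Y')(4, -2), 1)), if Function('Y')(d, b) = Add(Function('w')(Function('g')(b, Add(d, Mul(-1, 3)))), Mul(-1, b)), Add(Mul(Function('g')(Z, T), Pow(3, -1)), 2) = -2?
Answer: 252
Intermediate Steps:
Function('g')(Z, T) = -12 (Function('g')(Z, T) = Add(-6, Mul(3, -2)) = Add(-6, -6) = -12)
Function('Y')(d, b) = Add(60, Mul(-1, b)) (Function('Y')(d, b) = Add(Mul(-5, -12), Mul(-1, b)) = Add(60, Mul(-1, b)))
Mul(4, Add(Function('Y')(4, -2), 1)) = Mul(4, Add(Add(60, Mul(-1, -2)), 1)) = Mul(4, Add(Add(60, 2), 1)) = Mul(4, Add(62, 1)) = Mul(4, 63) = 252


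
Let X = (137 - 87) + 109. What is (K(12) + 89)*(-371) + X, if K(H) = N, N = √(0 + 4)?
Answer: -33602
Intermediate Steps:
N = 2 (N = √4 = 2)
K(H) = 2
X = 159 (X = 50 + 109 = 159)
(K(12) + 89)*(-371) + X = (2 + 89)*(-371) + 159 = 91*(-371) + 159 = -33761 + 159 = -33602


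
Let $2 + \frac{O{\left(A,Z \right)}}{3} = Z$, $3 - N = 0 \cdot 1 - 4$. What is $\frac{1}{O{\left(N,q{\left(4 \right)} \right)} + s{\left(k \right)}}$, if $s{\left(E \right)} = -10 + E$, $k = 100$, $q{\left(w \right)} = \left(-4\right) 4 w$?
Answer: $- \frac{1}{108} \approx -0.0092593$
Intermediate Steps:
$q{\left(w \right)} = - 16 w$
$N = 7$ ($N = 3 - \left(0 \cdot 1 - 4\right) = 3 - \left(0 - 4\right) = 3 - -4 = 3 + 4 = 7$)
$O{\left(A,Z \right)} = -6 + 3 Z$
$\frac{1}{O{\left(N,q{\left(4 \right)} \right)} + s{\left(k \right)}} = \frac{1}{\left(-6 + 3 \left(\left(-16\right) 4\right)\right) + \left(-10 + 100\right)} = \frac{1}{\left(-6 + 3 \left(-64\right)\right) + 90} = \frac{1}{\left(-6 - 192\right) + 90} = \frac{1}{-198 + 90} = \frac{1}{-108} = - \frac{1}{108}$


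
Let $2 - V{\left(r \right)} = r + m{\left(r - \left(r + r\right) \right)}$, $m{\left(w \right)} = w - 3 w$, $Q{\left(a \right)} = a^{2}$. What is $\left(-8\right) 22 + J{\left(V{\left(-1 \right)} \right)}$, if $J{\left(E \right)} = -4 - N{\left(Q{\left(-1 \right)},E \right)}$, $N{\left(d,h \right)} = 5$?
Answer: $-185$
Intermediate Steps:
$m{\left(w \right)} = - 2 w$
$V{\left(r \right)} = 2 - 3 r$ ($V{\left(r \right)} = 2 - \left(r - 2 \left(r - \left(r + r\right)\right)\right) = 2 - \left(r - 2 \left(r - 2 r\right)\right) = 2 - \left(r - 2 \left(- r\right)\right) = 2 - \left(r + 2 r\right) = 2 - 3 r$)
$J{\left(E \right)} = -9$ ($J{\left(E \right)} = -4 - 5 = -9$)
$\left(-8\right) 22 + J{\left(V{\left(-1 \right)} \right)} = \left(-8\right) 22 - 9 = -176 - 9 = -185$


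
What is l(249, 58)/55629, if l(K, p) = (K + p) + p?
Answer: 365/55629 ≈ 0.0065613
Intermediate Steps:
l(K, p) = K + 2*p
l(249, 58)/55629 = (249 + 2*58)/55629 = (249 + 116)*(1/55629) = 365*(1/55629) = 365/55629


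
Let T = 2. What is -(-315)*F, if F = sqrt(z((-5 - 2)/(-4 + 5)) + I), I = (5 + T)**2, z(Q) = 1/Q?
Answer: 135*sqrt(266) ≈ 2201.8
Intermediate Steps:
I = 49 (I = (5 + 2)**2 = 7**2 = 49)
F = 3*sqrt(266)/7 (F = sqrt(1/((-5 - 2)/(-4 + 5)) + 49) = sqrt(1/(-7/1) + 49) = sqrt(1/(-7*1) + 49) = sqrt(1/(-7) + 49) = sqrt(-1/7 + 49) = sqrt(342/7) = 3*sqrt(266)/7 ≈ 6.9898)
-(-315)*F = -(-315)*3*sqrt(266)/7 = -(-135)*sqrt(266) = 135*sqrt(266)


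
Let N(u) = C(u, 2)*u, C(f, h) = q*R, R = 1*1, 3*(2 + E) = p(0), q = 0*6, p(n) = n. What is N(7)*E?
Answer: 0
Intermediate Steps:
q = 0
E = -2 (E = -2 + (⅓)*0 = -2 + 0 = -2)
R = 1
C(f, h) = 0 (C(f, h) = 0*1 = 0)
N(u) = 0 (N(u) = 0*u = 0)
N(7)*E = 0*(-2) = 0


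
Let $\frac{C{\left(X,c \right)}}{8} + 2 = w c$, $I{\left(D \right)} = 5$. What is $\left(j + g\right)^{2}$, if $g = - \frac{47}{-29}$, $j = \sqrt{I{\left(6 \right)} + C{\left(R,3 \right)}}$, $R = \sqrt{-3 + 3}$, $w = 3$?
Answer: $\frac{53510}{841} + \frac{94 \sqrt{61}}{29} \approx 88.943$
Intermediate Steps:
$R = 0$ ($R = \sqrt{0} = 0$)
$C{\left(X,c \right)} = -16 + 24 c$ ($C{\left(X,c \right)} = -16 + 8 \cdot 3 c = -16 + 24 c$)
$j = \sqrt{61}$ ($j = \sqrt{5 + \left(-16 + 24 \cdot 3\right)} = \sqrt{5 + \left(-16 + 72\right)} = \sqrt{5 + 56} = \sqrt{61} \approx 7.8102$)
$g = \frac{47}{29}$ ($g = \left(-47\right) \left(- \frac{1}{29}\right) = \frac{47}{29} \approx 1.6207$)
$\left(j + g\right)^{2} = \left(\sqrt{61} + \frac{47}{29}\right)^{2} = \left(\frac{47}{29} + \sqrt{61}\right)^{2}$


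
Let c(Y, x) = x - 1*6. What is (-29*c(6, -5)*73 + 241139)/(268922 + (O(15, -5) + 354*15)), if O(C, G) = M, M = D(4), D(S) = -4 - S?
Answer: 44071/45704 ≈ 0.96427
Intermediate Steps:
M = -8 (M = -4 - 1*4 = -4 - 4 = -8)
O(C, G) = -8
c(Y, x) = -6 + x (c(Y, x) = x - 6 = -6 + x)
(-29*c(6, -5)*73 + 241139)/(268922 + (O(15, -5) + 354*15)) = (-29*(-6 - 5)*73 + 241139)/(268922 + (-8 + 354*15)) = (-29*(-11)*73 + 241139)/(268922 + (-8 + 5310)) = (319*73 + 241139)/(268922 + 5302) = (23287 + 241139)/274224 = 264426*(1/274224) = 44071/45704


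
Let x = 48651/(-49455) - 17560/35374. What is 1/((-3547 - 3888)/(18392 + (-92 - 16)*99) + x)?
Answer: -2565817716/6275315335 ≈ -0.40887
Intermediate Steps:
x = -431568379/291570195 (x = 48651*(-1/49455) - 17560*1/35374 = -16217/16485 - 8780/17687 = -431568379/291570195 ≈ -1.4802)
1/((-3547 - 3888)/(18392 + (-92 - 16)*99) + x) = 1/((-3547 - 3888)/(18392 + (-92 - 16)*99) - 431568379/291570195) = 1/(-7435/(18392 - 108*99) - 431568379/291570195) = 1/(-7435/(18392 - 10692) - 431568379/291570195) = 1/(-7435/7700 - 431568379/291570195) = 1/(-7435*1/7700 - 431568379/291570195) = 1/(-1487/1540 - 431568379/291570195) = 1/(-6275315335/2565817716) = -2565817716/6275315335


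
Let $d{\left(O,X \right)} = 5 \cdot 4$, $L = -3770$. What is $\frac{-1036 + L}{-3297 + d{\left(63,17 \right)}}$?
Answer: $\frac{4806}{3277} \approx 1.4666$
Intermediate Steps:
$d{\left(O,X \right)} = 20$
$\frac{-1036 + L}{-3297 + d{\left(63,17 \right)}} = \frac{-1036 - 3770}{-3297 + 20} = - \frac{4806}{-3277} = \left(-4806\right) \left(- \frac{1}{3277}\right) = \frac{4806}{3277}$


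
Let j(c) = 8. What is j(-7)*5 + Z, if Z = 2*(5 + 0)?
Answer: 50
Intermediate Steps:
Z = 10 (Z = 2*5 = 10)
j(-7)*5 + Z = 8*5 + 10 = 40 + 10 = 50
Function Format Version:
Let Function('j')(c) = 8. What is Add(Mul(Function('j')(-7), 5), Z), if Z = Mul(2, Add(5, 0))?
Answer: 50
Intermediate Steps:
Z = 10 (Z = Mul(2, 5) = 10)
Add(Mul(Function('j')(-7), 5), Z) = Add(Mul(8, 5), 10) = Add(40, 10) = 50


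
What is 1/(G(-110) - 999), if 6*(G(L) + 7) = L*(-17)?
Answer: -3/2083 ≈ -0.0014402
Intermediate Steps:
G(L) = -7 - 17*L/6 (G(L) = -7 + (L*(-17))/6 = -7 + (-17*L)/6 = -7 - 17*L/6)
1/(G(-110) - 999) = 1/((-7 - 17/6*(-110)) - 999) = 1/((-7 + 935/3) - 999) = 1/(914/3 - 999) = 1/(-2083/3) = -3/2083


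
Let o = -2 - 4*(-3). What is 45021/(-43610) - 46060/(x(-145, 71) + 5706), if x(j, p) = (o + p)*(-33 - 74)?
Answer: 5700211/392490 ≈ 14.523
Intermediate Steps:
o = 10 (o = -2 + 12 = 10)
x(j, p) = -1070 - 107*p (x(j, p) = (10 + p)*(-33 - 74) = (10 + p)*(-107) = -1070 - 107*p)
45021/(-43610) - 46060/(x(-145, 71) + 5706) = 45021/(-43610) - 46060/((-1070 - 107*71) + 5706) = 45021*(-1/43610) - 46060/((-1070 - 7597) + 5706) = -45021/43610 - 46060/(-8667 + 5706) = -45021/43610 - 46060/(-2961) = -45021/43610 - 46060*(-1/2961) = -45021/43610 + 140/9 = 5700211/392490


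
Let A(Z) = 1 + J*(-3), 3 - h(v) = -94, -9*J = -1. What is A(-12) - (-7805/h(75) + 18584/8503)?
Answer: 195339383/2474373 ≈ 78.945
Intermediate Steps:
J = 1/9 (J = -1/9*(-1) = 1/9 ≈ 0.11111)
h(v) = 97 (h(v) = 3 - 1*(-94) = 3 + 94 = 97)
A(Z) = 2/3 (A(Z) = 1 + (1/9)*(-3) = 1 - 1/3 = 2/3)
A(-12) - (-7805/h(75) + 18584/8503) = 2/3 - (-7805/97 + 18584/8503) = 2/3 - 1*(-64563267/824791) = 2/3 + 64563267/824791 = 195339383/2474373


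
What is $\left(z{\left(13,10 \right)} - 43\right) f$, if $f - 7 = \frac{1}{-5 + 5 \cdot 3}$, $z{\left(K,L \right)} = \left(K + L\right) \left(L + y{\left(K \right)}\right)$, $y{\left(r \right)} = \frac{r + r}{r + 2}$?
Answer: $\frac{241613}{150} \approx 1610.8$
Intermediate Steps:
$y{\left(r \right)} = \frac{2 r}{2 + r}$
$z{\left(K,L \right)} = \left(K + L\right) \left(L + \frac{2 K}{2 + K}\right)$
$f = \frac{71}{10}$ ($f = 7 + \frac{1}{-5 + 5 \cdot 3} = 7 + \frac{1}{-5 + 15} = 7 + \frac{1}{10} = \frac{71}{10} \approx 7.1$)
$\left(z{\left(13,10 \right)} - 43\right) f = \left(\frac{2 \cdot 13^{2} + 2 \cdot 13 \cdot 10 + 10 \left(2 + 13\right) \left(13 + 10\right)}{2 + 13} - 43\right) \frac{71}{10} = \left(\frac{2 \cdot 169 + 260 + 10 \cdot 15 \cdot 23}{15} - 43\right) \frac{71}{10} = \left(\frac{338 + 260 + 3450}{15} - 43\right) \frac{71}{10} = \left(\frac{1}{15} \cdot 4048 - 43\right) \frac{71}{10} = \left(\frac{4048}{15} - 43\right) \frac{71}{10} = \frac{3403}{15} \cdot \frac{71}{10} = \frac{241613}{150}$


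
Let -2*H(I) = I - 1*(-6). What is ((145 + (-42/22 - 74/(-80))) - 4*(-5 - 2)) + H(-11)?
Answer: 76787/440 ≈ 174.52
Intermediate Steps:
H(I) = -3 - I/2 (H(I) = -(I - 1*(-6))/2 = -(I + 6)/2 = -(6 + I)/2 = -3 - I/2)
((145 + (-42/22 - 74/(-80))) - 4*(-5 - 2)) + H(-11) = ((145 + (-42/22 - 74/(-80))) - 4*(-5 - 2)) + (-3 - ½*(-11)) = ((145 + (-42*1/22 - 74*(-1/80))) - 4*(-7)) + (-3 + 11/2) = ((145 + (-21/11 + 37/40)) + 28) + 5/2 = ((145 - 433/440) + 28) + 5/2 = (63367/440 + 28) + 5/2 = 75687/440 + 5/2 = 76787/440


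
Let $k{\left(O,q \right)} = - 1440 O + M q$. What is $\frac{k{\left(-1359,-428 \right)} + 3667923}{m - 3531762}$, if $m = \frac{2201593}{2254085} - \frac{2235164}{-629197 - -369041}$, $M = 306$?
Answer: $- \frac{38353657468318725}{24655573125304508} \approx -1.5556$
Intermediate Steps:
$m = \frac{1402751818362}{146603434315}$ ($m = 2201593 \cdot \frac{1}{2254085} - \frac{2235164}{-629197 + 369041} = \frac{2201593}{2254085} - \frac{2235164}{-260156} = \frac{2201593}{2254085} - - \frac{558791}{65039} = \frac{2201593}{2254085} + \frac{558791}{65039} = \frac{1402751818362}{146603434315} \approx 9.5683$)
$k{\left(O,q \right)} = - 1440 O + 306 q$
$\frac{k{\left(-1359,-428 \right)} + 3667923}{m - 3531762} = \frac{\left(\left(-1440\right) \left(-1359\right) + 306 \left(-428\right)\right) + 3667923}{\frac{1402751818362}{146603434315} - 3531762} = \frac{\left(1956960 - 130968\right) + 3667923}{- \frac{517767035631394668}{146603434315}} = \left(1825992 + 3667923\right) \left(- \frac{146603434315}{517767035631394668}\right) = 5493915 \left(- \frac{146603434315}{517767035631394668}\right) = - \frac{38353657468318725}{24655573125304508}$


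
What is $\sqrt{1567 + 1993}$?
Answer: $2 \sqrt{890} \approx 59.666$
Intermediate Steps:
$\sqrt{1567 + 1993} = \sqrt{3560} = 2 \sqrt{890}$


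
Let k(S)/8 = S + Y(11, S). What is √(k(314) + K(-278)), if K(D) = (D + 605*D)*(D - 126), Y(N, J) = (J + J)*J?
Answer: 4*√4352570 ≈ 8345.1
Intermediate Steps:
Y(N, J) = 2*J² (Y(N, J) = (2*J)*J = 2*J²)
K(D) = 606*D*(-126 + D) (K(D) = (606*D)*(-126 + D) = 606*D*(-126 + D))
k(S) = 8*S + 16*S² (k(S) = 8*(S + 2*S²) = 8*S + 16*S²)
√(k(314) + K(-278)) = √(8*314*(1 + 2*314) + 606*(-278)*(-126 - 278)) = √(8*314*(1 + 628) + 606*(-278)*(-404)) = √(8*314*629 + 68061072) = √(1580048 + 68061072) = √69641120 = 4*√4352570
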